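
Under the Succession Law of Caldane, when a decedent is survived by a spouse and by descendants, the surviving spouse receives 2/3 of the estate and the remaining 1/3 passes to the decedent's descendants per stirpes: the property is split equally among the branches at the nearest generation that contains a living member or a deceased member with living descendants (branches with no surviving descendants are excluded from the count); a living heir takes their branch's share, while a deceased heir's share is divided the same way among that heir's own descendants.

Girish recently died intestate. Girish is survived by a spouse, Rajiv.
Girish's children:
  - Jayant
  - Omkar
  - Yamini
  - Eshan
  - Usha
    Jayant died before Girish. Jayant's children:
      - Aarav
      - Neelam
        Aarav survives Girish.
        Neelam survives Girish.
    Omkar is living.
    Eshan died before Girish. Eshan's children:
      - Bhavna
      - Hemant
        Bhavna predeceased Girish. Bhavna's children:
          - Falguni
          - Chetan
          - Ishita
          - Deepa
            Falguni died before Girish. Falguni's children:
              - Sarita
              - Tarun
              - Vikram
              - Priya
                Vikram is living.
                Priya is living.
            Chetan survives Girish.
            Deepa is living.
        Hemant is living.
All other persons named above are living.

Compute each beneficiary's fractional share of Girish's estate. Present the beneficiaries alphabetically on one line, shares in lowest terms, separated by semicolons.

Rajiv, as surviving spouse, takes 2/3.
The remaining 1/3 passes to Girish's descendants per stirpes.
The 1/3 is divided into 5 equal shares of 1/15 among Jayant, Omkar, Yamini, Eshan, Usha.
Jayant predeceased; the 1/15 allotted to Jayant's branch passes to Jayant's issue by representation.
The 1/15 is divided into 2 equal shares of 1/30 among Aarav, Neelam.
Aarav is living and takes 1/30.
Neelam is living and takes 1/30.
Omkar is living and takes 1/15.
Yamini is living and takes 1/15.
Eshan predeceased; the 1/15 allotted to Eshan's branch passes to Eshan's issue by representation.
The 1/15 is divided into 2 equal shares of 1/30 among Bhavna, Hemant.
Bhavna predeceased; the 1/30 allotted to Bhavna's branch passes to Bhavna's issue by representation.
The 1/30 is divided into 4 equal shares of 1/120 among Falguni, Chetan, Ishita, Deepa.
Falguni predeceased; the 1/120 allotted to Falguni's branch passes to Falguni's issue by representation.
The 1/120 is divided into 4 equal shares of 1/480 among Sarita, Tarun, Vikram, Priya.
Sarita is living and takes 1/480.
Tarun is living and takes 1/480.
Vikram is living and takes 1/480.
Priya is living and takes 1/480.
Chetan is living and takes 1/120.
Ishita is living and takes 1/120.
Deepa is living and takes 1/120.
Hemant is living and takes 1/30.
Usha is living and takes 1/15.

Aarav 1/30; Chetan 1/120; Deepa 1/120; Hemant 1/30; Ishita 1/120; Neelam 1/30; Omkar 1/15; Priya 1/480; Rajiv 2/3; Sarita 1/480; Tarun 1/480; Usha 1/15; Vikram 1/480; Yamini 1/15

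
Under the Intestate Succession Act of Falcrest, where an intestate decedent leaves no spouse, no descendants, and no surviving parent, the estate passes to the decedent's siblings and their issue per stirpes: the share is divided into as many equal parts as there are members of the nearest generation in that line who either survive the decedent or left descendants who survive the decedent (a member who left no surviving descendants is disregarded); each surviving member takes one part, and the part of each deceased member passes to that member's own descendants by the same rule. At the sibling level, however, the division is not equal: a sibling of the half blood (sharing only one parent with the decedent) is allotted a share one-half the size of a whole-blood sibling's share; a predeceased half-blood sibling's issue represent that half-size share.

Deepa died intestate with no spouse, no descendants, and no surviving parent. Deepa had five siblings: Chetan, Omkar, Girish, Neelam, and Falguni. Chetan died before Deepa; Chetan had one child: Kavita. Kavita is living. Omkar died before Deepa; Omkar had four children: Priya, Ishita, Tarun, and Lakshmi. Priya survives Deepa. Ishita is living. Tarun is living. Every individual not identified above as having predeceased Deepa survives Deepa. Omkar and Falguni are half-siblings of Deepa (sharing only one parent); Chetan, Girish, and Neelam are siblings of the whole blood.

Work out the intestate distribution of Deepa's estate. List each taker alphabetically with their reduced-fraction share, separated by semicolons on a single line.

No spouse, descendants, or parent survives, so the estate passes to Deepa's siblings per stirpes.
Half-blood siblings count for one-half the weight of whole-blood siblings at the initial division.
Dividing 1 in proportion to weights (total weight 4): Chetan (weight 1) → 1/4; Omkar (weight 1/2) → 1/8; Girish (weight 1) → 1/4; Neelam (weight 1) → 1/4; Falguni (weight 1/2) → 1/8.
Chetan predeceased; the 1/4 allotted to Chetan's branch passes to Chetan's issue by representation.
Kavita is the sole taker at this level and receives the full 1/4.
Omkar predeceased; the 1/8 allotted to Omkar's branch passes to Omkar's issue by representation.
The 1/8 is divided into 4 equal shares of 1/32 among Priya, Ishita, Tarun, Lakshmi.
Priya is living and takes 1/32.
Ishita is living and takes 1/32.
Tarun is living and takes 1/32.
Lakshmi is living and takes 1/32.
Girish is living and takes 1/4.
Neelam is living and takes 1/4.
Falguni is living and takes 1/8.

Falguni 1/8; Girish 1/4; Ishita 1/32; Kavita 1/4; Lakshmi 1/32; Neelam 1/4; Priya 1/32; Tarun 1/32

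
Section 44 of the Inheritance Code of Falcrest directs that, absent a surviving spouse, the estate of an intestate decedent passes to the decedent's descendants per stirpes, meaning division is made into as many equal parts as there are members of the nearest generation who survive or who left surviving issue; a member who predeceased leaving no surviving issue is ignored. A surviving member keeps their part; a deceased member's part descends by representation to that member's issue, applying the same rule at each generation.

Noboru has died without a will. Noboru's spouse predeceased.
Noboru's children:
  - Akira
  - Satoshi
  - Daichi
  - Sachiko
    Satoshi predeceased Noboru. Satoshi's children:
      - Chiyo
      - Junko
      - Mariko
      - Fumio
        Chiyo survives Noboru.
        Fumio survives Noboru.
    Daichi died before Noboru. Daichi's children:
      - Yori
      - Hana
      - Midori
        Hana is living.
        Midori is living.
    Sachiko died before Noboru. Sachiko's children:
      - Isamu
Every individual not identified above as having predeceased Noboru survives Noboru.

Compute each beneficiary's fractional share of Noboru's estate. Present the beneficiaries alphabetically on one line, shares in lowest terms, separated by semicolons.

There is no surviving spouse, so the entire estate passes to Noboru's descendants per stirpes.
The estate is divided into 4 equal shares of 1/4 among Akira, Satoshi, Daichi, Sachiko.
Akira is living and takes 1/4.
Satoshi predeceased; the 1/4 allotted to Satoshi's branch passes to Satoshi's issue by representation.
The 1/4 is divided into 4 equal shares of 1/16 among Chiyo, Junko, Mariko, Fumio.
Chiyo is living and takes 1/16.
Junko is living and takes 1/16.
Mariko is living and takes 1/16.
Fumio is living and takes 1/16.
Daichi predeceased; the 1/4 allotted to Daichi's branch passes to Daichi's issue by representation.
The 1/4 is divided into 3 equal shares of 1/12 among Yori, Hana, Midori.
Yori is living and takes 1/12.
Hana is living and takes 1/12.
Midori is living and takes 1/12.
Sachiko predeceased; the 1/4 allotted to Sachiko's branch passes to Sachiko's issue by representation.
Isamu is the sole taker at this level and receives the full 1/4.

Akira 1/4; Chiyo 1/16; Fumio 1/16; Hana 1/12; Isamu 1/4; Junko 1/16; Mariko 1/16; Midori 1/12; Yori 1/12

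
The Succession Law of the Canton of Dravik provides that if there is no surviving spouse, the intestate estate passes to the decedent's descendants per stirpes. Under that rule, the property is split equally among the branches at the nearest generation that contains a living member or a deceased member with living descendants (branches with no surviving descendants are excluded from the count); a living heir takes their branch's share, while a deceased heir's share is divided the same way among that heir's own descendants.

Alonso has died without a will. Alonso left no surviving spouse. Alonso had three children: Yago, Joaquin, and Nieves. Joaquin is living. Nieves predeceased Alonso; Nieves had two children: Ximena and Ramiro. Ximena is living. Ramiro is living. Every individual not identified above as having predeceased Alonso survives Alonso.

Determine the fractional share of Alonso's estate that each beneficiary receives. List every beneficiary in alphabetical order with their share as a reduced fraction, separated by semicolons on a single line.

Joaquin 1/3; Ramiro 1/6; Ximena 1/6; Yago 1/3

There is no surviving spouse, so the entire estate passes to Alonso's descendants per stirpes.
The estate is divided into 3 equal shares of 1/3 among Yago, Joaquin, Nieves.
Yago is living and takes 1/3.
Joaquin is living and takes 1/3.
Nieves predeceased; the 1/3 allotted to Nieves's branch passes to Nieves's issue by representation.
The 1/3 is divided into 2 equal shares of 1/6 among Ximena, Ramiro.
Ximena is living and takes 1/6.
Ramiro is living and takes 1/6.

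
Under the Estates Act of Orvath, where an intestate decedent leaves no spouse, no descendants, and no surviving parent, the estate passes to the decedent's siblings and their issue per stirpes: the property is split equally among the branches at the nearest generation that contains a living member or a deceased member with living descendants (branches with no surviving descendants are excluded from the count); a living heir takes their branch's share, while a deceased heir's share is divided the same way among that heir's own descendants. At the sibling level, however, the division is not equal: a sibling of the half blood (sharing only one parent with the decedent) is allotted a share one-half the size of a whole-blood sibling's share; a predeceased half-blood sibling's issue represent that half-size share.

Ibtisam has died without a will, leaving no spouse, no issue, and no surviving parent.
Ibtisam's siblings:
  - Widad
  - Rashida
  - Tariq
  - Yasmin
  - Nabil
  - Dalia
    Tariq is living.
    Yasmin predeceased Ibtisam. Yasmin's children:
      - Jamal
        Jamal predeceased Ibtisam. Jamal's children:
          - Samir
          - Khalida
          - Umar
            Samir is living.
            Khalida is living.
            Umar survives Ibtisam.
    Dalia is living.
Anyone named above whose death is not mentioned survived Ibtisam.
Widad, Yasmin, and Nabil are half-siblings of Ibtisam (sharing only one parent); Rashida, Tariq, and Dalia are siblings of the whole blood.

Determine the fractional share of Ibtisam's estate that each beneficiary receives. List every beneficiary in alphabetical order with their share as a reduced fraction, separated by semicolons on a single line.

No spouse, descendants, or parent survives, so the estate passes to Ibtisam's siblings per stirpes.
Half-blood siblings count for one-half the weight of whole-blood siblings at the initial division.
Dividing 1 in proportion to weights (total weight 9/2): Widad (weight 1/2) → 1/9; Rashida (weight 1) → 2/9; Tariq (weight 1) → 2/9; Yasmin (weight 1/2) → 1/9; Nabil (weight 1/2) → 1/9; Dalia (weight 1) → 2/9.
Widad is living and takes 1/9.
Rashida is living and takes 2/9.
Tariq is living and takes 2/9.
Yasmin predeceased; the 1/9 allotted to Yasmin's branch passes to Yasmin's issue by representation.
Jamal's line is the sole branch at this level, so the full 1/9 passes to Jamal's issue by representation.
The 1/9 is divided into 3 equal shares of 1/27 among Samir, Khalida, Umar.
Samir is living and takes 1/27.
Khalida is living and takes 1/27.
Umar is living and takes 1/27.
Nabil is living and takes 1/9.
Dalia is living and takes 2/9.

Dalia 2/9; Khalida 1/27; Nabil 1/9; Rashida 2/9; Samir 1/27; Tariq 2/9; Umar 1/27; Widad 1/9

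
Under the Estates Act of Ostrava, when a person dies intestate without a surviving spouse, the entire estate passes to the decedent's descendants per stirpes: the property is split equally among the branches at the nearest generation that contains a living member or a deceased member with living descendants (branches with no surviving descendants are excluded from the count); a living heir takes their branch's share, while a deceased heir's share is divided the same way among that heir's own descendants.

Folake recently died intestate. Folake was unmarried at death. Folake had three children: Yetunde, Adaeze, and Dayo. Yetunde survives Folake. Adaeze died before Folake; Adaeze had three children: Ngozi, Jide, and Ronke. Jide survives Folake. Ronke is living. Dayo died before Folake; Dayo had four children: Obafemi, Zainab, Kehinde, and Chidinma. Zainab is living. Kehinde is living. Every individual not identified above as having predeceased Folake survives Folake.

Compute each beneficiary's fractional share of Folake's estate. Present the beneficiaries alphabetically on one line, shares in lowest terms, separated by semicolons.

Chidinma 1/12; Jide 1/9; Kehinde 1/12; Ngozi 1/9; Obafemi 1/12; Ronke 1/9; Yetunde 1/3; Zainab 1/12

There is no surviving spouse, so the entire estate passes to Folake's descendants per stirpes.
The estate is divided into 3 equal shares of 1/3 among Yetunde, Adaeze, Dayo.
Yetunde is living and takes 1/3.
Adaeze predeceased; the 1/3 allotted to Adaeze's branch passes to Adaeze's issue by representation.
The 1/3 is divided into 3 equal shares of 1/9 among Ngozi, Jide, Ronke.
Ngozi is living and takes 1/9.
Jide is living and takes 1/9.
Ronke is living and takes 1/9.
Dayo predeceased; the 1/3 allotted to Dayo's branch passes to Dayo's issue by representation.
The 1/3 is divided into 4 equal shares of 1/12 among Obafemi, Zainab, Kehinde, Chidinma.
Obafemi is living and takes 1/12.
Zainab is living and takes 1/12.
Kehinde is living and takes 1/12.
Chidinma is living and takes 1/12.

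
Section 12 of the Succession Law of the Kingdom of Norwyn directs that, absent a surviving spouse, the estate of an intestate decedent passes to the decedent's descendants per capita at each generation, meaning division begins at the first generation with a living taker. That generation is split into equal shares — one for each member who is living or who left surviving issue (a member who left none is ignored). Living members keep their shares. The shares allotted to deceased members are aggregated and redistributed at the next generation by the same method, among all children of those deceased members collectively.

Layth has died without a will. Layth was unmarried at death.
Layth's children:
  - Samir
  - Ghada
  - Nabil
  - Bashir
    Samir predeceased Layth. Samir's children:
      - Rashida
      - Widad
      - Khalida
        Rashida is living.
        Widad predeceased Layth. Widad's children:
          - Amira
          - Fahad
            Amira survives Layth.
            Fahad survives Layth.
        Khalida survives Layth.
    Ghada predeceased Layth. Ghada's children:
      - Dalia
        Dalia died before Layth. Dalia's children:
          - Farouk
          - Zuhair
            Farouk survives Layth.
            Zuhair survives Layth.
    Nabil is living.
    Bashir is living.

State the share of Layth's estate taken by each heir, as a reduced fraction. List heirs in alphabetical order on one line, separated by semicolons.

Amira 1/16; Bashir 1/4; Fahad 1/16; Farouk 1/16; Khalida 1/8; Nabil 1/4; Rashida 1/8; Zuhair 1/16

There is no surviving spouse, so the entire estate passes to Layth's descendants per capita at each generation.
At generation 1 (Samir, Ghada, Nabil, Bashir) there are 4 shares of (1)/4 = 1/4 each.
Living: Nabil and Bashir — each takes 1/4.
Deceased: Samir and Ghada. Their combined 1/2 is pooled and carried to generation 2.
At generation 2 (Rashida, Widad, Khalida, Dalia) there are 4 shares of (1/2)/4 = 1/8 each.
Living: Rashida and Khalida — each takes 1/8.
Deceased: Widad and Dalia. Their combined 1/4 is pooled and carried to generation 3.
At generation 3 (Amira, Fahad, Farouk, Zuhair) there are 4 shares of (1/4)/4 = 1/16 each.
Living: Amira, Fahad, Farouk, and Zuhair — each takes 1/16.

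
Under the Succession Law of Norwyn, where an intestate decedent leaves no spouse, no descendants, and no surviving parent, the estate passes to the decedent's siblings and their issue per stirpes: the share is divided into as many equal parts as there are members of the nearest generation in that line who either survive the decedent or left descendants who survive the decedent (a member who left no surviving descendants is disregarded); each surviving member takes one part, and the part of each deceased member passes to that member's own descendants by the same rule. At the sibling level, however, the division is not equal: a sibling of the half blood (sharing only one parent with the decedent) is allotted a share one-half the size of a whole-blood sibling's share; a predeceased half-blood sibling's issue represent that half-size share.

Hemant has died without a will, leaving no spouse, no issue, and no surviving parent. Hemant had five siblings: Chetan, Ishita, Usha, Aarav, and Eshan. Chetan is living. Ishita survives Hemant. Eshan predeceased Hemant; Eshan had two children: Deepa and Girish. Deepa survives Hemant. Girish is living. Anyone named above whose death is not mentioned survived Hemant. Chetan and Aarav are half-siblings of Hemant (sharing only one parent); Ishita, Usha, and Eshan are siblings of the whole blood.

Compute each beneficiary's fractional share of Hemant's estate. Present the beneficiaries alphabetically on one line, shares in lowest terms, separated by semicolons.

No spouse, descendants, or parent survives, so the estate passes to Hemant's siblings per stirpes.
Half-blood siblings count for one-half the weight of whole-blood siblings at the initial division.
Dividing 1 in proportion to weights (total weight 4): Chetan (weight 1/2) → 1/8; Ishita (weight 1) → 1/4; Usha (weight 1) → 1/4; Aarav (weight 1/2) → 1/8; Eshan (weight 1) → 1/4.
Chetan is living and takes 1/8.
Ishita is living and takes 1/4.
Usha is living and takes 1/4.
Aarav is living and takes 1/8.
Eshan predeceased; the 1/4 allotted to Eshan's branch passes to Eshan's issue by representation.
The 1/4 is divided into 2 equal shares of 1/8 among Deepa, Girish.
Deepa is living and takes 1/8.
Girish is living and takes 1/8.

Aarav 1/8; Chetan 1/8; Deepa 1/8; Girish 1/8; Ishita 1/4; Usha 1/4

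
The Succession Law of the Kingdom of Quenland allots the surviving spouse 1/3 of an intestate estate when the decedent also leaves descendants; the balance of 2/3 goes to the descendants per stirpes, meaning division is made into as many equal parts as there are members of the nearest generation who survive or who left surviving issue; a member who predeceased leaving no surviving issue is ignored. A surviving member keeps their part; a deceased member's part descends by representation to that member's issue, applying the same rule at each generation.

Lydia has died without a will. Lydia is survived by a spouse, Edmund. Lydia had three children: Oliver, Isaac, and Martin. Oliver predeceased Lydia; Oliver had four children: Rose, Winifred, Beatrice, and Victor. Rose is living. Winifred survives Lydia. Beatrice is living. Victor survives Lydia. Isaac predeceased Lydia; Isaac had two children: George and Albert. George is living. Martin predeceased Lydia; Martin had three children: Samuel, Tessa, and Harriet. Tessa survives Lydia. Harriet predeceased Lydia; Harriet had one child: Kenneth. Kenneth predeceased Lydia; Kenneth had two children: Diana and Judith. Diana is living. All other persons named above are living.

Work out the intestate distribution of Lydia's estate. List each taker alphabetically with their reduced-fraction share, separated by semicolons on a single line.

Edmund, as surviving spouse, takes 1/3.
The remaining 2/3 passes to Lydia's descendants per stirpes.
The 2/3 is divided into 3 equal shares of 2/9 among Oliver, Isaac, Martin.
Oliver predeceased; the 2/9 allotted to Oliver's branch passes to Oliver's issue by representation.
The 2/9 is divided into 4 equal shares of 1/18 among Rose, Winifred, Beatrice, Victor.
Rose is living and takes 1/18.
Winifred is living and takes 1/18.
Beatrice is living and takes 1/18.
Victor is living and takes 1/18.
Isaac predeceased; the 2/9 allotted to Isaac's branch passes to Isaac's issue by representation.
The 2/9 is divided into 2 equal shares of 1/9 among George, Albert.
George is living and takes 1/9.
Albert is living and takes 1/9.
Martin predeceased; the 2/9 allotted to Martin's branch passes to Martin's issue by representation.
The 2/9 is divided into 3 equal shares of 2/27 among Samuel, Tessa, Harriet.
Samuel is living and takes 2/27.
Tessa is living and takes 2/27.
Harriet predeceased; the 2/27 allotted to Harriet's branch passes to Harriet's issue by representation.
Kenneth's line is the sole branch at this level, so the full 2/27 passes to Kenneth's issue by representation.
The 2/27 is divided into 2 equal shares of 1/27 among Diana, Judith.
Diana is living and takes 1/27.
Judith is living and takes 1/27.

Albert 1/9; Beatrice 1/18; Diana 1/27; Edmund 1/3; George 1/9; Judith 1/27; Rose 1/18; Samuel 2/27; Tessa 2/27; Victor 1/18; Winifred 1/18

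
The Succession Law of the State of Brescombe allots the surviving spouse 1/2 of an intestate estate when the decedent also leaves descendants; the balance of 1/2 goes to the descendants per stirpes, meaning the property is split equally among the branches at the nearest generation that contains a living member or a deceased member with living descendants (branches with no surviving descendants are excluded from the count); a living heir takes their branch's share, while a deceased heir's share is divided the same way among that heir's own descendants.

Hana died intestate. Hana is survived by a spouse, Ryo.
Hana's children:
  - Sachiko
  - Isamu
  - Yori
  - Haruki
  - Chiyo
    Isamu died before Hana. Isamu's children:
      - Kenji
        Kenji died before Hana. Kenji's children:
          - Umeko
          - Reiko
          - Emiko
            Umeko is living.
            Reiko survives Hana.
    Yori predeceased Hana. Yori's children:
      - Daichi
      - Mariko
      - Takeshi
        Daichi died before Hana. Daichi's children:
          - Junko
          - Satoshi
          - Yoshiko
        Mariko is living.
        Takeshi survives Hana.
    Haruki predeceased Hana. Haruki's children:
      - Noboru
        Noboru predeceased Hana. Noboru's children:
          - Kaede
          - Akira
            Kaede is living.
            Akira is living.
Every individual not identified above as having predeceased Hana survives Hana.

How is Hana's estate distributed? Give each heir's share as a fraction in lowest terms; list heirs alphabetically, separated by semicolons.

Ryo, as surviving spouse, takes 1/2.
The remaining 1/2 passes to Hana's descendants per stirpes.
The 1/2 is divided into 5 equal shares of 1/10 among Sachiko, Isamu, Yori, Haruki, Chiyo.
Sachiko is living and takes 1/10.
Isamu predeceased; the 1/10 allotted to Isamu's branch passes to Isamu's issue by representation.
Kenji's line is the sole branch at this level, so the full 1/10 passes to Kenji's issue by representation.
The 1/10 is divided into 3 equal shares of 1/30 among Umeko, Reiko, Emiko.
Umeko is living and takes 1/30.
Reiko is living and takes 1/30.
Emiko is living and takes 1/30.
Yori predeceased; the 1/10 allotted to Yori's branch passes to Yori's issue by representation.
The 1/10 is divided into 3 equal shares of 1/30 among Daichi, Mariko, Takeshi.
Daichi predeceased; the 1/30 allotted to Daichi's branch passes to Daichi's issue by representation.
The 1/30 is divided into 3 equal shares of 1/90 among Junko, Satoshi, Yoshiko.
Junko is living and takes 1/90.
Satoshi is living and takes 1/90.
Yoshiko is living and takes 1/90.
Mariko is living and takes 1/30.
Takeshi is living and takes 1/30.
Haruki predeceased; the 1/10 allotted to Haruki's branch passes to Haruki's issue by representation.
Noboru's line is the sole branch at this level, so the full 1/10 passes to Noboru's issue by representation.
The 1/10 is divided into 2 equal shares of 1/20 among Kaede, Akira.
Kaede is living and takes 1/20.
Akira is living and takes 1/20.
Chiyo is living and takes 1/10.

Akira 1/20; Chiyo 1/10; Emiko 1/30; Junko 1/90; Kaede 1/20; Mariko 1/30; Reiko 1/30; Ryo 1/2; Sachiko 1/10; Satoshi 1/90; Takeshi 1/30; Umeko 1/30; Yoshiko 1/90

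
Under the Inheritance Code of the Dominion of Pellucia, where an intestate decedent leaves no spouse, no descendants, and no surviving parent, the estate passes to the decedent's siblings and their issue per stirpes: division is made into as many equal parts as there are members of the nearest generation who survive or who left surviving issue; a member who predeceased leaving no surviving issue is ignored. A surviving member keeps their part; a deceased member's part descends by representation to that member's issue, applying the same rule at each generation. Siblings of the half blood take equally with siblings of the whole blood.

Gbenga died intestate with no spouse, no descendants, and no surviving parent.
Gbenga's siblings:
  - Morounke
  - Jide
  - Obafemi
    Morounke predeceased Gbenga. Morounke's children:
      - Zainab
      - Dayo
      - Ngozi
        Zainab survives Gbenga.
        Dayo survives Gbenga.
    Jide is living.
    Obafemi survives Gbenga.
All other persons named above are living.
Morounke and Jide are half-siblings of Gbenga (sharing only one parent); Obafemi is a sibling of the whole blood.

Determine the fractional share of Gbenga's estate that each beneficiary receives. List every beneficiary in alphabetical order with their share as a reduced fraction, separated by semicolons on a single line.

Dayo 1/9; Jide 1/3; Ngozi 1/9; Obafemi 1/3; Zainab 1/9

No spouse, descendants, or parent survives, so the estate passes to Gbenga's siblings per stirpes.
Half-blood and whole-blood siblings take equally under the stated rule.
The estate is divided into 3 equal shares of 1/3 among Morounke, Jide, Obafemi.
Morounke predeceased; the 1/3 allotted to Morounke's branch passes to Morounke's issue by representation.
The 1/3 is divided into 3 equal shares of 1/9 among Zainab, Dayo, Ngozi.
Zainab is living and takes 1/9.
Dayo is living and takes 1/9.
Ngozi is living and takes 1/9.
Jide is living and takes 1/3.
Obafemi is living and takes 1/3.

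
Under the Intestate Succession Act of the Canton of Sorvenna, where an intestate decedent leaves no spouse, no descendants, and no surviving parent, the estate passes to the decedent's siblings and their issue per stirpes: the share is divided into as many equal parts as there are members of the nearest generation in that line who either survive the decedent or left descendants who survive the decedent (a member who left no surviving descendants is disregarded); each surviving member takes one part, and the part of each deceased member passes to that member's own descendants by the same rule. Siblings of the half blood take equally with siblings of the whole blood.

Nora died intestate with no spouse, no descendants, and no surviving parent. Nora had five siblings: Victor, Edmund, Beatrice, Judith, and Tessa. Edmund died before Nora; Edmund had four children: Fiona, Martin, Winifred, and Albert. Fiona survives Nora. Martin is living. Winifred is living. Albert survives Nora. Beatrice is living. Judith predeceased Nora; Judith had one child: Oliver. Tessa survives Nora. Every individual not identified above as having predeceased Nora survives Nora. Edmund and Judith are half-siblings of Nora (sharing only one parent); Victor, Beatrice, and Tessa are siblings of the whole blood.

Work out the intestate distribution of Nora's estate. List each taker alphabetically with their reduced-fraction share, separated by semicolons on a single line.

No spouse, descendants, or parent survives, so the estate passes to Nora's siblings per stirpes.
Half-blood and whole-blood siblings take equally under the stated rule.
The estate is divided into 5 equal shares of 1/5 among Victor, Edmund, Beatrice, Judith, Tessa.
Victor is living and takes 1/5.
Edmund predeceased; the 1/5 allotted to Edmund's branch passes to Edmund's issue by representation.
The 1/5 is divided into 4 equal shares of 1/20 among Fiona, Martin, Winifred, Albert.
Fiona is living and takes 1/20.
Martin is living and takes 1/20.
Winifred is living and takes 1/20.
Albert is living and takes 1/20.
Beatrice is living and takes 1/5.
Judith predeceased; the 1/5 allotted to Judith's branch passes to Judith's issue by representation.
Oliver is the sole taker at this level and receives the full 1/5.
Tessa is living and takes 1/5.

Albert 1/20; Beatrice 1/5; Fiona 1/20; Martin 1/20; Oliver 1/5; Tessa 1/5; Victor 1/5; Winifred 1/20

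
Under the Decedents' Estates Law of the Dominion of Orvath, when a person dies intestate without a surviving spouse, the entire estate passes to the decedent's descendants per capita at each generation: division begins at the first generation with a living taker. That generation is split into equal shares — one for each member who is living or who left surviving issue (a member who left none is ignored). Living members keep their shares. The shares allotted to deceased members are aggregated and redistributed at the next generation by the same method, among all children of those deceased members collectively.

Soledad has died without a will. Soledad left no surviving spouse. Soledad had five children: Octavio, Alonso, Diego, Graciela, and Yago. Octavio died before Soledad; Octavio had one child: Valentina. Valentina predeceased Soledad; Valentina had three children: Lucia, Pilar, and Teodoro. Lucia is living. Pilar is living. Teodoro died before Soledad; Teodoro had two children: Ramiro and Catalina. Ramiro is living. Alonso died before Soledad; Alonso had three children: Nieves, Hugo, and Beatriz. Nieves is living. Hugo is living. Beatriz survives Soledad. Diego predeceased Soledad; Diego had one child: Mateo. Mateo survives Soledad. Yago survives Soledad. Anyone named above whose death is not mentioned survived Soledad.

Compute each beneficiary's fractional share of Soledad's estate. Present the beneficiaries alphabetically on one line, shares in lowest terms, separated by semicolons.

Beatriz 3/25; Catalina 1/50; Graciela 1/5; Hugo 3/25; Lucia 1/25; Mateo 3/25; Nieves 3/25; Pilar 1/25; Ramiro 1/50; Yago 1/5

There is no surviving spouse, so the entire estate passes to Soledad's descendants per capita at each generation.
At generation 1 (Octavio, Alonso, Diego, Graciela, Yago) there are 5 shares of (1)/5 = 1/5 each.
Living: Graciela and Yago — each takes 1/5.
Deceased: Octavio, Alonso, and Diego. Their combined 3/5 is pooled and carried to generation 2.
At generation 2 (Valentina, Nieves, Hugo, Beatriz, Mateo) there are 5 shares of (3/5)/5 = 3/25 each.
Living: Nieves, Hugo, Beatriz, and Mateo — each takes 3/25.
Deceased: Valentina. That 3/25 share is carried to generation 3.
At generation 3 (Lucia, Pilar, Teodoro) there are 3 shares of (3/25)/3 = 1/25 each.
Living: Lucia and Pilar — each takes 1/25.
Deceased: Teodoro. That 1/25 share is carried to generation 4.
At generation 4 (Ramiro, Catalina) there are 2 shares of (1/25)/2 = 1/50 each.
Living: Ramiro and Catalina — each takes 1/50.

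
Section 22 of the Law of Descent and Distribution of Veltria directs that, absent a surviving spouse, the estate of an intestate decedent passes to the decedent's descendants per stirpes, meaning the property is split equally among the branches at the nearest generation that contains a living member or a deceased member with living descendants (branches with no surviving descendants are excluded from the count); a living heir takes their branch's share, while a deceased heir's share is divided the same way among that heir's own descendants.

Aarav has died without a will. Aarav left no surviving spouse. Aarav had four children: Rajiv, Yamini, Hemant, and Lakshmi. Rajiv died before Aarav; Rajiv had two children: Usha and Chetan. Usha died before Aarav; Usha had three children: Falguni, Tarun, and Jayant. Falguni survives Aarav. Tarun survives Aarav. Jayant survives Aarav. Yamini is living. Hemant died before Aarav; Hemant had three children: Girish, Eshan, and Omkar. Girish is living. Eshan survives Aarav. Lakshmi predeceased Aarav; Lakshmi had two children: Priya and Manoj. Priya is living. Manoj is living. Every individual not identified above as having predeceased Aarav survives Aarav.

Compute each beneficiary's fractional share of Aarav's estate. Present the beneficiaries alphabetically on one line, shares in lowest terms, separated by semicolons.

Chetan 1/8; Eshan 1/12; Falguni 1/24; Girish 1/12; Jayant 1/24; Manoj 1/8; Omkar 1/12; Priya 1/8; Tarun 1/24; Yamini 1/4

There is no surviving spouse, so the entire estate passes to Aarav's descendants per stirpes.
The estate is divided into 4 equal shares of 1/4 among Rajiv, Yamini, Hemant, Lakshmi.
Rajiv predeceased; the 1/4 allotted to Rajiv's branch passes to Rajiv's issue by representation.
The 1/4 is divided into 2 equal shares of 1/8 among Usha, Chetan.
Usha predeceased; the 1/8 allotted to Usha's branch passes to Usha's issue by representation.
The 1/8 is divided into 3 equal shares of 1/24 among Falguni, Tarun, Jayant.
Falguni is living and takes 1/24.
Tarun is living and takes 1/24.
Jayant is living and takes 1/24.
Chetan is living and takes 1/8.
Yamini is living and takes 1/4.
Hemant predeceased; the 1/4 allotted to Hemant's branch passes to Hemant's issue by representation.
The 1/4 is divided into 3 equal shares of 1/12 among Girish, Eshan, Omkar.
Girish is living and takes 1/12.
Eshan is living and takes 1/12.
Omkar is living and takes 1/12.
Lakshmi predeceased; the 1/4 allotted to Lakshmi's branch passes to Lakshmi's issue by representation.
The 1/4 is divided into 2 equal shares of 1/8 among Priya, Manoj.
Priya is living and takes 1/8.
Manoj is living and takes 1/8.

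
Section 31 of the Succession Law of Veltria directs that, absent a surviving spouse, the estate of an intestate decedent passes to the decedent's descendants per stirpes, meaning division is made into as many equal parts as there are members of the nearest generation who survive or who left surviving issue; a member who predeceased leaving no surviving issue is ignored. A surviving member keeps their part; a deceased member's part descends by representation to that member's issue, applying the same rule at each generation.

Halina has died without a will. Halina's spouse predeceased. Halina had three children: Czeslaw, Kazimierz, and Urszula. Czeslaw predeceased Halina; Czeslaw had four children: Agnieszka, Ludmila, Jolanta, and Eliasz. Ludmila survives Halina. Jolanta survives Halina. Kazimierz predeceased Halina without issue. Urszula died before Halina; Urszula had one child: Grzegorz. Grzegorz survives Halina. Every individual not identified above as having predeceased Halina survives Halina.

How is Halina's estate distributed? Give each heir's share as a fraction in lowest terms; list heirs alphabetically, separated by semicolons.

Agnieszka 1/8; Eliasz 1/8; Grzegorz 1/2; Jolanta 1/8; Ludmila 1/8

There is no surviving spouse, so the entire estate passes to Halina's descendants per stirpes.
Kazimierz left no surviving issue, so that branch lapses and is disregarded.
The estate is divided into 2 equal shares of 1/2 among Czeslaw, Urszula.
Czeslaw predeceased; the 1/2 allotted to Czeslaw's branch passes to Czeslaw's issue by representation.
The 1/2 is divided into 4 equal shares of 1/8 among Agnieszka, Ludmila, Jolanta, Eliasz.
Agnieszka is living and takes 1/8.
Ludmila is living and takes 1/8.
Jolanta is living and takes 1/8.
Eliasz is living and takes 1/8.
Urszula predeceased; the 1/2 allotted to Urszula's branch passes to Urszula's issue by representation.
Grzegorz is the sole taker at this level and receives the full 1/2.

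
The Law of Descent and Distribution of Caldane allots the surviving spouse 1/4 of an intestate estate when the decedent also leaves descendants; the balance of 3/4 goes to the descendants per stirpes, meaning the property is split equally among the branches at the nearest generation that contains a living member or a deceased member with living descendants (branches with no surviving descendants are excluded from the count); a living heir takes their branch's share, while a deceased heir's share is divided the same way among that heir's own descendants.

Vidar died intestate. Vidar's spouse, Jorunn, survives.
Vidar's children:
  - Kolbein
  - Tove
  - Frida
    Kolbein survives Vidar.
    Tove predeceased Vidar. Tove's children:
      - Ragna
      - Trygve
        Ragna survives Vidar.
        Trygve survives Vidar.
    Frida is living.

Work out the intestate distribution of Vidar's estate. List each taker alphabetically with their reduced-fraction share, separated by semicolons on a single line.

Frida 1/4; Jorunn 1/4; Kolbein 1/4; Ragna 1/8; Trygve 1/8

Jorunn, as surviving spouse, takes 1/4.
The remaining 3/4 passes to Vidar's descendants per stirpes.
The 3/4 is divided into 3 equal shares of 1/4 among Kolbein, Tove, Frida.
Kolbein is living and takes 1/4.
Tove predeceased; the 1/4 allotted to Tove's branch passes to Tove's issue by representation.
The 1/4 is divided into 2 equal shares of 1/8 among Ragna, Trygve.
Ragna is living and takes 1/8.
Trygve is living and takes 1/8.
Frida is living and takes 1/4.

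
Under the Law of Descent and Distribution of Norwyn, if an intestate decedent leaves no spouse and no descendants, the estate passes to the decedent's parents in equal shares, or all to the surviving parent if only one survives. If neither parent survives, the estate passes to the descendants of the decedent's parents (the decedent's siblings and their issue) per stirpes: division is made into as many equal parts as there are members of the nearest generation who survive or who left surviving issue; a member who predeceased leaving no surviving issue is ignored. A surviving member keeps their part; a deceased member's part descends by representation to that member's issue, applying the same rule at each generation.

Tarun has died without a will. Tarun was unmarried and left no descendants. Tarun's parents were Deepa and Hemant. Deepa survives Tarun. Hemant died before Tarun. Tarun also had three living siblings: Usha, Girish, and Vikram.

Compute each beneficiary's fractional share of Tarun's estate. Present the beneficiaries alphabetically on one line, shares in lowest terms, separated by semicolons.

Only one parent, Deepa, survives, so Deepa takes the entire estate. The siblings take nothing because a surviving parent has priority.

Deepa 1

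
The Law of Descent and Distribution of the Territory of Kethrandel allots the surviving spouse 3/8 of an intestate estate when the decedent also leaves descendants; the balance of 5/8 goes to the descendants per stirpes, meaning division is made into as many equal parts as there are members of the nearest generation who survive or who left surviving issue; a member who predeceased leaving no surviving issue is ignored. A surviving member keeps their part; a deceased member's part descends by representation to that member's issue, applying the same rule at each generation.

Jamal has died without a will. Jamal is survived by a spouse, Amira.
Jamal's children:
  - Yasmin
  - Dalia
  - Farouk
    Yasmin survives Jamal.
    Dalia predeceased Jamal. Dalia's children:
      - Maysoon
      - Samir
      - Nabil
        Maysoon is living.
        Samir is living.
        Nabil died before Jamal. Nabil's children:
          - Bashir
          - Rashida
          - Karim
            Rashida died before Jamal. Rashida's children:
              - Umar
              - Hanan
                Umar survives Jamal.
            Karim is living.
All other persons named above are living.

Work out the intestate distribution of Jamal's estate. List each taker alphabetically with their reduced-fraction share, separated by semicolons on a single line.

Amira 3/8; Bashir 5/216; Farouk 5/24; Hanan 5/432; Karim 5/216; Maysoon 5/72; Samir 5/72; Umar 5/432; Yasmin 5/24

Amira, as surviving spouse, takes 3/8.
The remaining 5/8 passes to Jamal's descendants per stirpes.
The 5/8 is divided into 3 equal shares of 5/24 among Yasmin, Dalia, Farouk.
Yasmin is living and takes 5/24.
Dalia predeceased; the 5/24 allotted to Dalia's branch passes to Dalia's issue by representation.
The 5/24 is divided into 3 equal shares of 5/72 among Maysoon, Samir, Nabil.
Maysoon is living and takes 5/72.
Samir is living and takes 5/72.
Nabil predeceased; the 5/72 allotted to Nabil's branch passes to Nabil's issue by representation.
The 5/72 is divided into 3 equal shares of 5/216 among Bashir, Rashida, Karim.
Bashir is living and takes 5/216.
Rashida predeceased; the 5/216 allotted to Rashida's branch passes to Rashida's issue by representation.
The 5/216 is divided into 2 equal shares of 5/432 among Umar, Hanan.
Umar is living and takes 5/432.
Hanan is living and takes 5/432.
Karim is living and takes 5/216.
Farouk is living and takes 5/24.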